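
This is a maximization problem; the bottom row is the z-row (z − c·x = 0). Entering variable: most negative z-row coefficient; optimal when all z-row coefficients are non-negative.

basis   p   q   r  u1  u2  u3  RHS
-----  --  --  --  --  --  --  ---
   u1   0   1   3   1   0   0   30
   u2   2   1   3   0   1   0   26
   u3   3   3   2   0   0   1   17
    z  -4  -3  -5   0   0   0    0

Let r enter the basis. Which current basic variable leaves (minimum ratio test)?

Column r entries and ratios — u1: 30/3 = 10; u2: 26/3 = 26/3; u3: 17/2 = 17/2.
Smallest ratio is 17/2 in the row of u3, so u3 leaves.

u3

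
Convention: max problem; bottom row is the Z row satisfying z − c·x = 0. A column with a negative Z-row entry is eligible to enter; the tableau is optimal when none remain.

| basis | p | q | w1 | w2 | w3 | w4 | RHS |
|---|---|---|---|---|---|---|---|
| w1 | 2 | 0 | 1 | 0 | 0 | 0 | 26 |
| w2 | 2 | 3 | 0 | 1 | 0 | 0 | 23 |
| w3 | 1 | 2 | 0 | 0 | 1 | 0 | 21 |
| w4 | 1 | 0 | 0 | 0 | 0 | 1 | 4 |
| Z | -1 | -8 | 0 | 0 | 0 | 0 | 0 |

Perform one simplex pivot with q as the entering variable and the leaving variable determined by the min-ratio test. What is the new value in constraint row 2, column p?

Ratio test on column q — row 1: entry 0 ≤ 0; row 2: 23/3 = 23/3; row 3: 21/2 = 21/2; row 4: entry 0 ≤ 0. Minimum is 23/3 at row 2 (w2 leaves); pivot element 3.
Divide row 2 by 3; eliminate column q from the other rows.
In the new row 2, the p entry is the old entry divided by the pivot: 2/3 = 2/3.

2/3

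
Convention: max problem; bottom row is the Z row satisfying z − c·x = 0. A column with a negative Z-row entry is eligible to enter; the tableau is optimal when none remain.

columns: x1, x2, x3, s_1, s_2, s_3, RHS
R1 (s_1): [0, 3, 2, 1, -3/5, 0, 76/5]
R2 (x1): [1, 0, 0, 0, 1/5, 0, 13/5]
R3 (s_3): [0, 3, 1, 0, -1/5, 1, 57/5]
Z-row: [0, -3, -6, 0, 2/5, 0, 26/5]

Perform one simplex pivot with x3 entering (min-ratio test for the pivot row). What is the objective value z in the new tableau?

254/5

Ratio test on column x3 — row 1: (76/5)/2 = 38/5; row 2: entry 0 ≤ 0; row 3: (57/5)/1 = 57/5. Minimum is 38/5 at row 1 (s_1 leaves); pivot element 2.
Pivot on row 1; the Z-row RHS becomes 26/5 − (-6)·(38/5) = 254/5.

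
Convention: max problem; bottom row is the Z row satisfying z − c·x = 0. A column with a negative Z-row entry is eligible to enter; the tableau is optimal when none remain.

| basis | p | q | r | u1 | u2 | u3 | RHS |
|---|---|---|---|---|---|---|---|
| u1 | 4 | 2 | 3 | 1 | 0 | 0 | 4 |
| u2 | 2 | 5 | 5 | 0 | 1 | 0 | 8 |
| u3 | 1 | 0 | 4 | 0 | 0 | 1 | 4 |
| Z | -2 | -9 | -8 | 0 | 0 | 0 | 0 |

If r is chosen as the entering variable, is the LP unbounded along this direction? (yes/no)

Column r has positive entries in row(s) 1, 2, 3, so the ratio test bounds it — not unbounded.

no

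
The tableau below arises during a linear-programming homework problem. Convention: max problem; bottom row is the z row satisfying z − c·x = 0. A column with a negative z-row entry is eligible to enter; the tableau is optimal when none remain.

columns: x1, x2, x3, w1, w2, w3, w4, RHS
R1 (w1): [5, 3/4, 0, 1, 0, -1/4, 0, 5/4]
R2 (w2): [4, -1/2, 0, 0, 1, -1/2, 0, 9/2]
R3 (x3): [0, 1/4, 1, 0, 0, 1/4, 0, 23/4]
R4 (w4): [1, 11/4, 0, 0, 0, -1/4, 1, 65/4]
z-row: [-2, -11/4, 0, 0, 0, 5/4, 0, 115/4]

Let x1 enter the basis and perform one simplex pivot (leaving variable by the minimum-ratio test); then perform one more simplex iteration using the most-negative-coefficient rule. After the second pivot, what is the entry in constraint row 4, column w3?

Ratio test on column x1 — row 1: (5/4)/5 = 1/4; row 2: (9/2)/4 = 9/8; row 3: entry 0 ≤ 0; row 4: (65/4)/1 = 65/4. Minimum is 1/4 at row 1 (w1 leaves); pivot element 5.
Divide row 1 by 5; eliminate column x1 from the other rows.
Second iteration: most negative z-row entry is -49/20 in column x2, so x2 enters.
Ratio test on column x2 — row 1: (1/4)/(3/20) = 5/3; row 2: entry -11/10 ≤ 0; row 3: (23/4)/(1/4) = 23; row 4: 16/(13/5) = 80/13. Minimum is 5/3 at row 1 (x1 leaves); pivot element 3/20.
Divide row 1 by 3/20; eliminate column x2 from the other rows.
After both pivots, the entry at constraint row 4, column w3 is 2/3.

2/3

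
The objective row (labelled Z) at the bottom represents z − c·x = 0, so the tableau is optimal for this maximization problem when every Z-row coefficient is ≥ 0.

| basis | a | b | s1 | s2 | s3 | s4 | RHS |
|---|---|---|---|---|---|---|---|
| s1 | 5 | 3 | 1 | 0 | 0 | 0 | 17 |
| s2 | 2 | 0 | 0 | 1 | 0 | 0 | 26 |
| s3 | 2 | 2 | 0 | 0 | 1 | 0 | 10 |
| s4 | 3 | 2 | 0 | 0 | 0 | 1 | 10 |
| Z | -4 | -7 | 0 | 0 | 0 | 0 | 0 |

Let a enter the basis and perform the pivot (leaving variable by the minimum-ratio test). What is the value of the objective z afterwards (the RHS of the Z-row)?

40/3

Ratio test on column a — row 1: 17/5 = 17/5; row 2: 26/2 = 13; row 3: 10/2 = 5; row 4: 10/3 = 10/3. Minimum is 10/3 at row 4 (s4 leaves); pivot element 3.
Pivot on row 4; the Z-row RHS becomes 0 − (-4)·(10/3) = 40/3.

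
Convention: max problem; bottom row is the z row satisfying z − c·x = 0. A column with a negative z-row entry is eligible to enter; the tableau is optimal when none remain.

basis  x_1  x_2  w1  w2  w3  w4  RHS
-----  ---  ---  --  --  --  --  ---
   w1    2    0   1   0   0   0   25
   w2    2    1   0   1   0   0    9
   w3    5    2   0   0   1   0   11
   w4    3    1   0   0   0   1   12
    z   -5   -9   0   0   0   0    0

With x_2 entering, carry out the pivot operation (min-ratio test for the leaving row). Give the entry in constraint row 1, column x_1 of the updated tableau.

2

Ratio test on column x_2 — row 1: entry 0 ≤ 0; row 2: 9/1 = 9; row 3: 11/2 = 11/2; row 4: 12/1 = 12. Minimum is 11/2 at row 3 (w3 leaves); pivot element 2.
Divide row 3 by 2; eliminate column x_2 from the other rows.
Row 1 update in column x_1: 2 − 0·(5/2) = 2.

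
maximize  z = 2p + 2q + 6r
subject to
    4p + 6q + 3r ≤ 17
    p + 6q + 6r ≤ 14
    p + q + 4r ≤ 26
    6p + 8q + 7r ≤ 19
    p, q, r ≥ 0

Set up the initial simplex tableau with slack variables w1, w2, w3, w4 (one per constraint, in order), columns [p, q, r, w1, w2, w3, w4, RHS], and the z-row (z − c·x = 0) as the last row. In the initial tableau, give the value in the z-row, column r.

-6

The z-row carries the negated objective coefficients: the r entry is -6.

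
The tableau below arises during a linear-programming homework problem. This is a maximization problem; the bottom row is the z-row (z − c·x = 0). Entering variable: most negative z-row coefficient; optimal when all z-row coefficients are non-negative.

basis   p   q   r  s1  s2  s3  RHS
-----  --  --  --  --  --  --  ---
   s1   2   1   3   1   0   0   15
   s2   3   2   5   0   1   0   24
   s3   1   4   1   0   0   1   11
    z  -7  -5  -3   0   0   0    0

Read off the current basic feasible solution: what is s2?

24

s2 is basic (row 2); its value is the RHS of that row, 24.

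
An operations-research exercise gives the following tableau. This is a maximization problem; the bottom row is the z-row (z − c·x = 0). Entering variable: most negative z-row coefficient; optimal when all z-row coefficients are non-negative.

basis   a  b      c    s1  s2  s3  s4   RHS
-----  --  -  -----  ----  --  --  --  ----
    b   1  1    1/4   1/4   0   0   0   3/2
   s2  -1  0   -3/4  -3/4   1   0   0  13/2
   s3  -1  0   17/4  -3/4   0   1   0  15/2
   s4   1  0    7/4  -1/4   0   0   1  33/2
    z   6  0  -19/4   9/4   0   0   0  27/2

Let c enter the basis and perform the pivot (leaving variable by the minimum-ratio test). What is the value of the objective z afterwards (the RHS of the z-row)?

372/17

Ratio test on column c — row 1: (3/2)/(1/4) = 6; row 2: entry -3/4 ≤ 0; row 3: (15/2)/(17/4) = 30/17; row 4: (33/2)/(7/4) = 66/7. Minimum is 30/17 at row 3 (s3 leaves); pivot element 17/4.
Pivot on row 3; the z-row RHS becomes 27/2 − (-19/4)·(30/17) = 372/17.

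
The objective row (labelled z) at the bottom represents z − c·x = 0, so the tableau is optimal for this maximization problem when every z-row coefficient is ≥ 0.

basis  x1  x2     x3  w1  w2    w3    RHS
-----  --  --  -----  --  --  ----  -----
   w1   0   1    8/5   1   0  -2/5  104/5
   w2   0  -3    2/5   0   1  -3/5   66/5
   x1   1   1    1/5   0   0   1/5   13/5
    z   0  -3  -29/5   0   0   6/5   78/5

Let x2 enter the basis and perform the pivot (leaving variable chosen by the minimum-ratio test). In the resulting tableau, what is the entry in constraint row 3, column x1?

1

Ratio test on column x2 — row 1: (104/5)/1 = 104/5; row 2: entry -3 ≤ 0; row 3: (13/5)/1 = 13/5. Minimum is 13/5 at row 3 (x1 leaves); pivot element 1.
Divide row 3 by 1; eliminate column x2 from the other rows.
In the new row 3, the x1 entry is the old entry divided by the pivot: 1/1 = 1.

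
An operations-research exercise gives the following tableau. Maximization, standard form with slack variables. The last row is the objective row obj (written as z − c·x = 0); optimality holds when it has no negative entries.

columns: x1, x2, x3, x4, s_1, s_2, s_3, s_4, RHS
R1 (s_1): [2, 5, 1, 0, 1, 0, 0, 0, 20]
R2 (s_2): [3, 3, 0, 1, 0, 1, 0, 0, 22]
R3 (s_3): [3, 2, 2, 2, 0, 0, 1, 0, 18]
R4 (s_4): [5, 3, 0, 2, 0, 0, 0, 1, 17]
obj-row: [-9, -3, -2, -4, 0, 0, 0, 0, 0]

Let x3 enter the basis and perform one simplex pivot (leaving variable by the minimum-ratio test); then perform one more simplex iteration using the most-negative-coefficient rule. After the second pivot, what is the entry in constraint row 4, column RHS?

17/5

Ratio test on column x3 — row 1: 20/1 = 20; row 2: entry 0 ≤ 0; row 3: 18/2 = 9; row 4: entry 0 ≤ 0. Minimum is 9 at row 3 (s_3 leaves); pivot element 2.
Divide row 3 by 2; eliminate column x3 from the other rows.
Second iteration: most negative obj-row entry is -6 in column x1, so x1 enters.
Ratio test on column x1 — row 1: 11/(1/2) = 22; row 2: 22/3 = 22/3; row 3: 9/(3/2) = 6; row 4: 17/5 = 17/5. Minimum is 17/5 at row 4 (s_4 leaves); pivot element 5.
Divide row 4 by 5; eliminate column x1 from the other rows.
After both pivots, the entry at constraint row 4, column RHS is 17/5.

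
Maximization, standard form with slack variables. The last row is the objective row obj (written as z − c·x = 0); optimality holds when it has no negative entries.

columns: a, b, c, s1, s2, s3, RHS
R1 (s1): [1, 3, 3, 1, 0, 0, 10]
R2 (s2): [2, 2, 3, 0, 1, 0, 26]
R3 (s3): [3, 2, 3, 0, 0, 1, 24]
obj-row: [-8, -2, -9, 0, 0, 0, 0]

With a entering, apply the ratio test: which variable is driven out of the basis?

Column a entries and ratios — s1: 10/1 = 10; s2: 26/2 = 13; s3: 24/3 = 8.
Smallest ratio is 8 in the row of s3, so s3 leaves.

s3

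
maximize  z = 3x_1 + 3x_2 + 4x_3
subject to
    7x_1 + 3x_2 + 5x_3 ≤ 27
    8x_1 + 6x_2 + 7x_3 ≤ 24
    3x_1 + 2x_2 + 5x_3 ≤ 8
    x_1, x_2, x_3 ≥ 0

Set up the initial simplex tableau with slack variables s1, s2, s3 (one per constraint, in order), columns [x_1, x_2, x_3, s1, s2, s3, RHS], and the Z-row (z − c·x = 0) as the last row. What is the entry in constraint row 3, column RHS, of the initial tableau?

8

The RHS of constraint 3 is b_3 = 8.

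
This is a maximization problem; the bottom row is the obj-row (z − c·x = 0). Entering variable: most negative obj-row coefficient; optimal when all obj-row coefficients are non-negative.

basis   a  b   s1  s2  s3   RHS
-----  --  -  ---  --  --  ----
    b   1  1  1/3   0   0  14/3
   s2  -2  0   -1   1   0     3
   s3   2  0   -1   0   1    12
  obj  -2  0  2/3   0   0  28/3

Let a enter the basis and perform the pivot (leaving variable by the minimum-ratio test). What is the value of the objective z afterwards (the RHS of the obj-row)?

Ratio test on column a — row 1: (14/3)/1 = 14/3; row 2: entry -2 ≤ 0; row 3: 12/2 = 6. Minimum is 14/3 at row 1 (b leaves); pivot element 1.
Pivot on row 1; the obj-row RHS becomes 28/3 − (-2)·(14/3) = 56/3.

56/3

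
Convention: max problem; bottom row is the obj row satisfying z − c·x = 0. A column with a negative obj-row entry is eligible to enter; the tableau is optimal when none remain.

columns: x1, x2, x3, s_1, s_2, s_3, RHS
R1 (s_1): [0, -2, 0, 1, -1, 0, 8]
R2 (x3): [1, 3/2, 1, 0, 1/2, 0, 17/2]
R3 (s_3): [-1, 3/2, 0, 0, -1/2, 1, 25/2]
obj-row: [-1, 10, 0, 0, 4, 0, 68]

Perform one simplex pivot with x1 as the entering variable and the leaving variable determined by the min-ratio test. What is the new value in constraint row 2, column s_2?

Ratio test on column x1 — row 1: entry 0 ≤ 0; row 2: (17/2)/1 = 17/2; row 3: entry -1 ≤ 0. Minimum is 17/2 at row 2 (x3 leaves); pivot element 1.
Divide row 2 by 1; eliminate column x1 from the other rows.
In the new row 2, the s_2 entry is the old entry divided by the pivot: (1/2)/1 = 1/2.

1/2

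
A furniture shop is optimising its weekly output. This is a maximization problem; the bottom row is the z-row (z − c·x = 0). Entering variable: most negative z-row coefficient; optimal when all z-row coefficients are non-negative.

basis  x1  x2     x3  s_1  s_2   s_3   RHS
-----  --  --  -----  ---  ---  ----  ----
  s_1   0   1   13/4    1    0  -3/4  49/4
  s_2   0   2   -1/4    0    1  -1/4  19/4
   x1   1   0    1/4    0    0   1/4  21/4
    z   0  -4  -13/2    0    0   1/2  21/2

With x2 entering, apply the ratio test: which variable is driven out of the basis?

Column x2 entries and ratios — s_1: (49/4)/1 = 49/4; s_2: (19/4)/2 = 19/8; x1: 0 ≤ 0, skip.
Smallest ratio is 19/8 in the row of s_2, so s_2 leaves.

s_2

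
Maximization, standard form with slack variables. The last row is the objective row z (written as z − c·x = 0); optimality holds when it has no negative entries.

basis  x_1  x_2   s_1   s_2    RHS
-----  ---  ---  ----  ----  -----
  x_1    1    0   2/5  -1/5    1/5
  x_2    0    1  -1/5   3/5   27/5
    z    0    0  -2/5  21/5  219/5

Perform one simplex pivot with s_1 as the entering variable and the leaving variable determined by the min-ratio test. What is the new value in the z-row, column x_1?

Ratio test on column s_1 — row 1: (1/5)/(2/5) = 1/2; row 2: entry -1/5 ≤ 0. Minimum is 1/2 at row 1 (x_1 leaves); pivot element 2/5.
Divide row 1 by 2/5; eliminate column s_1 from the other rows.
z-row update in column x_1: 0 − (-2/5)·(5/2) = 1.

1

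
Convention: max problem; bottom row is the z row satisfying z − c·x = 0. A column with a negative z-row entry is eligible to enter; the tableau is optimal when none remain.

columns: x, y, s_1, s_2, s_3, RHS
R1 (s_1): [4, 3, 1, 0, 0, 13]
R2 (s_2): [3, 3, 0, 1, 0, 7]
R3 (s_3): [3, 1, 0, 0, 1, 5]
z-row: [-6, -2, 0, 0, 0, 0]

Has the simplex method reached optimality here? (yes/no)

The z-row has a negative entry -6 in column x, so it is not optimal.

no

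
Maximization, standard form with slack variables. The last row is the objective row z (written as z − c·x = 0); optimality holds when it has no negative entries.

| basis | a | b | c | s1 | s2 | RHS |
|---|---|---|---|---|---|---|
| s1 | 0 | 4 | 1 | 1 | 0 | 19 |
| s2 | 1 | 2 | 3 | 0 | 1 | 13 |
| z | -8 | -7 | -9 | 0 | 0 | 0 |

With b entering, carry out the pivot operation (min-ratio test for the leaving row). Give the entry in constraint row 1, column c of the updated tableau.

1/4

Ratio test on column b — row 1: 19/4 = 19/4; row 2: 13/2 = 13/2. Minimum is 19/4 at row 1 (s1 leaves); pivot element 4.
Divide row 1 by 4; eliminate column b from the other rows.
In the new row 1, the c entry is the old entry divided by the pivot: 1/4 = 1/4.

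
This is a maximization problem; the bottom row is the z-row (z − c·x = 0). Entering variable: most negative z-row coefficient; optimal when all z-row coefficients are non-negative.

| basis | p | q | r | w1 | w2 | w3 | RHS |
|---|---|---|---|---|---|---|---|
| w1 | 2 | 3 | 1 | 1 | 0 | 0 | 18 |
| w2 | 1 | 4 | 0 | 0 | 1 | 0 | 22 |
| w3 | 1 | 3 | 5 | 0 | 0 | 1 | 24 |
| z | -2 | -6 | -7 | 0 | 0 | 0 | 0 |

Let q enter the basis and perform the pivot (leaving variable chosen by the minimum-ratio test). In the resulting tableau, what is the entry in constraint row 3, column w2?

Ratio test on column q — row 1: 18/3 = 6; row 2: 22/4 = 11/2; row 3: 24/3 = 8. Minimum is 11/2 at row 2 (w2 leaves); pivot element 4.
Divide row 2 by 4; eliminate column q from the other rows.
Row 3 update in column w2: 0 − 3·(1/4) = -3/4.

-3/4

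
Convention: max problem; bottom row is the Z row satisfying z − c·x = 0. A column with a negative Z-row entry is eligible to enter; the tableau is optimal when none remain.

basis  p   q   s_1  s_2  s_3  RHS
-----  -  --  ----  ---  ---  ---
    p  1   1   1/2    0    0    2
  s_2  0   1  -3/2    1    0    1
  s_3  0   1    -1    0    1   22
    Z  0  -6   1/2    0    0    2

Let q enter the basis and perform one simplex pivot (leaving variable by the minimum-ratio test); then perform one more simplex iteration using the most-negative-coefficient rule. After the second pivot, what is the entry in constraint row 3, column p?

Ratio test on column q — row 1: 2/1 = 2; row 2: 1/1 = 1; row 3: 22/1 = 22. Minimum is 1 at row 2 (s_2 leaves); pivot element 1.
Divide row 2 by 1; eliminate column q from the other rows.
Second iteration: most negative Z-row entry is -17/2 in column s_1, so s_1 enters.
Ratio test on column s_1 — row 1: 1/2 = 1/2; row 2: entry -3/2 ≤ 0; row 3: 21/(1/2) = 42. Minimum is 1/2 at row 1 (p leaves); pivot element 2.
Divide row 1 by 2; eliminate column s_1 from the other rows.
After both pivots, the entry at constraint row 3, column p is -1/4.

-1/4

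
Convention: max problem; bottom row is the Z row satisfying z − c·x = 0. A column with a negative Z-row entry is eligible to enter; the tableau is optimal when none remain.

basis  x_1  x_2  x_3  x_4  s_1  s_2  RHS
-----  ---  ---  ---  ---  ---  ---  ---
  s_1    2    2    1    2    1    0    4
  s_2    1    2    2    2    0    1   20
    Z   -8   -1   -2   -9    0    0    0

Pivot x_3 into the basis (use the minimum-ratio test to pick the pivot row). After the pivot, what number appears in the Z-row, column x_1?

-4

Ratio test on column x_3 — row 1: 4/1 = 4; row 2: 20/2 = 10. Minimum is 4 at row 1 (s_1 leaves); pivot element 1.
Divide row 1 by 1; eliminate column x_3 from the other rows.
Z-row update in column x_1: -8 − (-2)·2 = -4.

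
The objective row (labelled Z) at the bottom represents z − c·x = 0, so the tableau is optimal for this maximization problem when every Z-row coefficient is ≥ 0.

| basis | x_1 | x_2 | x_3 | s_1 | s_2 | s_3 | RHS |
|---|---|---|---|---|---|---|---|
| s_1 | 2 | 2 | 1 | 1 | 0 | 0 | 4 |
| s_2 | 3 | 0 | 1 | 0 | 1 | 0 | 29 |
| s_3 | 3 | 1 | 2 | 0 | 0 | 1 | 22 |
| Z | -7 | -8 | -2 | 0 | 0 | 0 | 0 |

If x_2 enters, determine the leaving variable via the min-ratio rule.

s_1

Column x_2 entries and ratios — s_1: 4/2 = 2; s_2: 0 ≤ 0, skip; s_3: 22/1 = 22.
Smallest ratio is 2 in the row of s_1, so s_1 leaves.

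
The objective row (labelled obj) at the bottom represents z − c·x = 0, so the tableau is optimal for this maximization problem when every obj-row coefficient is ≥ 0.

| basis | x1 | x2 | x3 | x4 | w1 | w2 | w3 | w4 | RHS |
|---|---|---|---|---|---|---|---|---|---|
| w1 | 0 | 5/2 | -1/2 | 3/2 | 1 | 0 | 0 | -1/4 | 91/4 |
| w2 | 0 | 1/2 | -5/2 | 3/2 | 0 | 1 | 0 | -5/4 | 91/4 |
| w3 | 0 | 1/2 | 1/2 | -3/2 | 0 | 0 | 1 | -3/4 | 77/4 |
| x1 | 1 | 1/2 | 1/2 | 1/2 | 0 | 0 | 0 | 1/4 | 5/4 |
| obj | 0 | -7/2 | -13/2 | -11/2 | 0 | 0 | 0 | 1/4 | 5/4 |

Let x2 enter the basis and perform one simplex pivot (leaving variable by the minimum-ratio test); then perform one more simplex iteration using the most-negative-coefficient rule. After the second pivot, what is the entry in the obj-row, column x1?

Ratio test on column x2 — row 1: (91/4)/(5/2) = 91/10; row 2: (91/4)/(1/2) = 91/2; row 3: (77/4)/(1/2) = 77/2; row 4: (5/4)/(1/2) = 5/2. Minimum is 5/2 at row 4 (x1 leaves); pivot element 1/2.
Divide row 4 by 1/2; eliminate column x2 from the other rows.
Second iteration: most negative obj-row entry is -3 in column x3, so x3 enters.
Ratio test on column x3 — row 1: entry -3 ≤ 0; row 2: entry -3 ≤ 0; row 3: entry 0 ≤ 0; row 4: (5/2)/1 = 5/2. Minimum is 5/2 at row 4 (x2 leaves); pivot element 1.
Divide row 4 by 1; eliminate column x3 from the other rows.
After both pivots, the entry at the obj-row, column x1 is 13.

13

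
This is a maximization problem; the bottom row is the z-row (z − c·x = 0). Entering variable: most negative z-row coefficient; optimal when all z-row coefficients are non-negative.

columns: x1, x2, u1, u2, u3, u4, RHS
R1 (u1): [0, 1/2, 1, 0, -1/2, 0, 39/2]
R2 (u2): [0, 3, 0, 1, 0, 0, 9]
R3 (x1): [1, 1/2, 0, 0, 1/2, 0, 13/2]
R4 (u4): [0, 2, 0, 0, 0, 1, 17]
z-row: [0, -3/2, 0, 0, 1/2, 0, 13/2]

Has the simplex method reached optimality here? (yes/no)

no

The z-row has a negative entry -3/2 in column x2, so it is not optimal.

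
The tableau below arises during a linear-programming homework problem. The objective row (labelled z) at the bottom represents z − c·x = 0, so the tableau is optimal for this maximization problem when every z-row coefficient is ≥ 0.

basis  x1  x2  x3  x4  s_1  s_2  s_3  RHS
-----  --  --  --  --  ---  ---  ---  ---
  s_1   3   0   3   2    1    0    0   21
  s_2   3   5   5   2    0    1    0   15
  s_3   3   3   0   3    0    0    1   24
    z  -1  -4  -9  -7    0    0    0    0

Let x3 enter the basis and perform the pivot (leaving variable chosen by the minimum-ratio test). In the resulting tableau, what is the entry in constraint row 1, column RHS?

Ratio test on column x3 — row 1: 21/3 = 7; row 2: 15/5 = 3; row 3: entry 0 ≤ 0. Minimum is 3 at row 2 (s_2 leaves); pivot element 5.
Divide row 2 by 5; eliminate column x3 from the other rows.
Row 1 update in column RHS: 21 − 3·3 = 12.

12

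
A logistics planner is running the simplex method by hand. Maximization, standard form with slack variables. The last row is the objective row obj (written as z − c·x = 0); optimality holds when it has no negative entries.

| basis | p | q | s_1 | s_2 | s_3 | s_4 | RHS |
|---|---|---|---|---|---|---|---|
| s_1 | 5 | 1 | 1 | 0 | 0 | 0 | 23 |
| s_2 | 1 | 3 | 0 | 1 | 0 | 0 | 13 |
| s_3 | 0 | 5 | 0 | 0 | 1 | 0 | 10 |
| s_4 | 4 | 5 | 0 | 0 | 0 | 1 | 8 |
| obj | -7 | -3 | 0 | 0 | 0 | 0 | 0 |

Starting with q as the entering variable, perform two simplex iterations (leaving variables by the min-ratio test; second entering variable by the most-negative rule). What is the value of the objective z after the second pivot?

Ratio test on column q — row 1: 23/1 = 23; row 2: 13/3 = 13/3; row 3: 10/5 = 2; row 4: 8/5 = 8/5. Minimum is 8/5 at row 4 (s_4 leaves); pivot element 5.
Pivot on row 4; the obj-row RHS becomes 0 − (-3)·(8/5) = 24/5.
Next entering variable (most negative obj-row entry -23/5): p.
Ratio test on column p — row 1: (107/5)/(21/5) = 107/21; row 2: entry -7/5 ≤ 0; row 3: entry -4 ≤ 0; row 4: (8/5)/(4/5) = 2. Minimum is 2 at row 4 (q leaves); pivot element 4/5.
After the second pivot the obj-row RHS is 24/5 − (-23/5)·2 = 14.

14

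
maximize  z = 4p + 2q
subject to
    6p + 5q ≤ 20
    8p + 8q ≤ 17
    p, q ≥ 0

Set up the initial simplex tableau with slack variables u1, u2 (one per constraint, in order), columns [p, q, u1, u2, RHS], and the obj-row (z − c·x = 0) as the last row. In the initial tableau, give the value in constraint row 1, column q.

Constraint 1 has coefficient 5 on q.

5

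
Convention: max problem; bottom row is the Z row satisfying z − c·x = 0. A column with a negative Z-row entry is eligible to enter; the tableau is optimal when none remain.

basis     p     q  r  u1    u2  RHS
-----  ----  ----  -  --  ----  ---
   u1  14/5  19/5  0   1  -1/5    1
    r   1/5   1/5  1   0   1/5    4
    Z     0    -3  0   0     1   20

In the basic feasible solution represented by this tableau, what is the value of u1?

u1 is basic (row 1); its value is the RHS of that row, 1.

1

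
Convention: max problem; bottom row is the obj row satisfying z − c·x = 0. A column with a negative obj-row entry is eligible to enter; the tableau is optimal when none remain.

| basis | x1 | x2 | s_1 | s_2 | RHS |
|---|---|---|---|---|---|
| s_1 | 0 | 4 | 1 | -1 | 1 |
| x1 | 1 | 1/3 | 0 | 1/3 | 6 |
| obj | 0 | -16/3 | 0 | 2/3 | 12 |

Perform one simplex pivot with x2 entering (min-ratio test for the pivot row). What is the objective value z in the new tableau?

Ratio test on column x2 — row 1: 1/4 = 1/4; row 2: 6/(1/3) = 18. Minimum is 1/4 at row 1 (s_1 leaves); pivot element 4.
Pivot on row 1; the obj-row RHS becomes 12 − (-16/3)·(1/4) = 40/3.

40/3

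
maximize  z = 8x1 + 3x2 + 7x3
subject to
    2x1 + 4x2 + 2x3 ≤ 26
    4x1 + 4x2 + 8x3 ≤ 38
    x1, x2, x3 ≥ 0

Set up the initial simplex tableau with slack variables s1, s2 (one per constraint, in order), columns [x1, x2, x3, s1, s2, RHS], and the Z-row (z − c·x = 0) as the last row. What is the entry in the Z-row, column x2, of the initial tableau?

The Z-row carries the negated objective coefficients: the x2 entry is -3.

-3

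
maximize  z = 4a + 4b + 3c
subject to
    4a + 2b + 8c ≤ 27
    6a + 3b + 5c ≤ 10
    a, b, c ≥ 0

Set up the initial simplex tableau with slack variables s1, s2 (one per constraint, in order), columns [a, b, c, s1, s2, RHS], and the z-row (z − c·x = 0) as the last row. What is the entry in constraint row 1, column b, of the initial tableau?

2

Constraint 1 has coefficient 2 on b.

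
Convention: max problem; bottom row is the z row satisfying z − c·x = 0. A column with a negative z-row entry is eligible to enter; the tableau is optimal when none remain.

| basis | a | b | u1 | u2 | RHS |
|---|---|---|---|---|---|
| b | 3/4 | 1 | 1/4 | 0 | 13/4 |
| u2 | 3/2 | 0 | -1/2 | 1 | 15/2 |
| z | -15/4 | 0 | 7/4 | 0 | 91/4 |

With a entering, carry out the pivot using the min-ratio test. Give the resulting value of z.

39

Ratio test on column a — row 1: (13/4)/(3/4) = 13/3; row 2: (15/2)/(3/2) = 5. Minimum is 13/3 at row 1 (b leaves); pivot element 3/4.
Pivot on row 1; the z-row RHS becomes 91/4 − (-15/4)·(13/3) = 39.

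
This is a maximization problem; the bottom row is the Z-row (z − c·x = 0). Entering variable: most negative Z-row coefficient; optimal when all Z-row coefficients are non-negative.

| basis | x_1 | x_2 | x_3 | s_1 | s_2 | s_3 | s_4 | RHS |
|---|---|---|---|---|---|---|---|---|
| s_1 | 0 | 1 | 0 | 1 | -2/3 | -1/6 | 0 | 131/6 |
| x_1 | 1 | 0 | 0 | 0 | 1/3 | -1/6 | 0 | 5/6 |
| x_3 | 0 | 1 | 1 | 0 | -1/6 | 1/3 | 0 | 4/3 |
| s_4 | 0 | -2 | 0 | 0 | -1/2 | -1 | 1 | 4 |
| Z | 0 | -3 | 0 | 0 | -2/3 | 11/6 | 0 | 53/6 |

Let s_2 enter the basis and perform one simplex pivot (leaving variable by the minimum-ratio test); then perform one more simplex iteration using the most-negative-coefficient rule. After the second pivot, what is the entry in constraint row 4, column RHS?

Ratio test on column s_2 — row 1: entry -2/3 ≤ 0; row 2: (5/6)/(1/3) = 5/2; row 3: entry -1/6 ≤ 0; row 4: entry -1/2 ≤ 0. Minimum is 5/2 at row 2 (x_1 leaves); pivot element 1/3.
Divide row 2 by 1/3; eliminate column s_2 from the other rows.
Second iteration: most negative Z-row entry is -3 in column x_2, so x_2 enters.
Ratio test on column x_2 — row 1: (47/2)/1 = 47/2; row 2: entry 0 ≤ 0; row 3: (7/4)/1 = 7/4; row 4: entry -2 ≤ 0. Minimum is 7/4 at row 3 (x_3 leaves); pivot element 1.
Divide row 3 by 1; eliminate column x_2 from the other rows.
After both pivots, the entry at constraint row 4, column RHS is 35/4.

35/4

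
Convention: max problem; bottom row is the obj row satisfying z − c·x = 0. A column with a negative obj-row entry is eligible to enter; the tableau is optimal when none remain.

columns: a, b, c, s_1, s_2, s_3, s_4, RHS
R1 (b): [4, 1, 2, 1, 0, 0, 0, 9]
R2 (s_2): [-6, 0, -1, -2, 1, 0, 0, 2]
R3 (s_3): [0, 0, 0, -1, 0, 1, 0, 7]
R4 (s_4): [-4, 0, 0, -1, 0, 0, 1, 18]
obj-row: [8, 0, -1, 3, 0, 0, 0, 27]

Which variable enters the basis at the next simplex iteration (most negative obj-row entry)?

Negative obj-row entries: c: -1.
The most negative is -1 in column c, so c enters.

c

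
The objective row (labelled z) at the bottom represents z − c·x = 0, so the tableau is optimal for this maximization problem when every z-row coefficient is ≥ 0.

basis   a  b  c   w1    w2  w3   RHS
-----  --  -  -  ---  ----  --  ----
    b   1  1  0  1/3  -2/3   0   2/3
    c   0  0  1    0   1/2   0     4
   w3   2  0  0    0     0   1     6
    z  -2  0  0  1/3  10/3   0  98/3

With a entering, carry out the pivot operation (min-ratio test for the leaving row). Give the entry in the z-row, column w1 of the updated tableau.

1

Ratio test on column a — row 1: (2/3)/1 = 2/3; row 2: entry 0 ≤ 0; row 3: 6/2 = 3. Minimum is 2/3 at row 1 (b leaves); pivot element 1.
Divide row 1 by 1; eliminate column a from the other rows.
z-row update in column w1: 1/3 − (-2)·(1/3) = 1.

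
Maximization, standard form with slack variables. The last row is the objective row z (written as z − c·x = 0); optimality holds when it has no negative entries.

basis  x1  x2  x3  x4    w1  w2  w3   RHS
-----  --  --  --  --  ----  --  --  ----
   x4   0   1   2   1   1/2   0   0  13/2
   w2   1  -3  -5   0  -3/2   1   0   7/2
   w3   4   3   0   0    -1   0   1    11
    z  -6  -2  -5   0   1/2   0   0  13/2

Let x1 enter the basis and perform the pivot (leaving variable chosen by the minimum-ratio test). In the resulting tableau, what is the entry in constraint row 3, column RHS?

11/4

Ratio test on column x1 — row 1: entry 0 ≤ 0; row 2: (7/2)/1 = 7/2; row 3: 11/4 = 11/4. Minimum is 11/4 at row 3 (w3 leaves); pivot element 4.
Divide row 3 by 4; eliminate column x1 from the other rows.
In the new row 3, the RHS entry is the old entry divided by the pivot: 11/4 = 11/4.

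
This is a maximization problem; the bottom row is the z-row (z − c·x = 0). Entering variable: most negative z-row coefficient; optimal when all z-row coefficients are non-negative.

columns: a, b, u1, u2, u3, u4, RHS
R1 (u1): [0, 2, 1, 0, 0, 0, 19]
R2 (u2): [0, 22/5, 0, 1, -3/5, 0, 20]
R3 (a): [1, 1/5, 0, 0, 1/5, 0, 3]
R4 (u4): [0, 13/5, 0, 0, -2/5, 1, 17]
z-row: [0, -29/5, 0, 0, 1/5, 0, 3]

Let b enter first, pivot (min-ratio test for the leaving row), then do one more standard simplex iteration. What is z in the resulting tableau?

174/5

Ratio test on column b — row 1: 19/2 = 19/2; row 2: 20/(22/5) = 50/11; row 3: 3/(1/5) = 15; row 4: 17/(13/5) = 85/13. Minimum is 50/11 at row 2 (u2 leaves); pivot element 22/5.
Pivot on row 2; the z-row RHS becomes 3 − (-29/5)·(50/11) = 323/11.
Next entering variable (most negative z-row entry -13/22): u3.
Ratio test on column u3 — row 1: (109/11)/(3/11) = 109/3; row 2: entry -3/22 ≤ 0; row 3: (23/11)/(5/22) = 46/5; row 4: entry -1/22 ≤ 0. Minimum is 46/5 at row 3 (a leaves); pivot element 5/22.
After the second pivot the z-row RHS is 323/11 − (-13/22)·(46/5) = 174/5.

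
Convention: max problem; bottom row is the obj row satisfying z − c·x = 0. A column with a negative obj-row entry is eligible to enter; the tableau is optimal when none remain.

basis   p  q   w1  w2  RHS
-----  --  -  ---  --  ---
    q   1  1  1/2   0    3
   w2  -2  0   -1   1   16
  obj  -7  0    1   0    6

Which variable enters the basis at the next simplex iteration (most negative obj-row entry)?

Negative obj-row entries: p: -7.
The most negative is -7 in column p, so p enters.

p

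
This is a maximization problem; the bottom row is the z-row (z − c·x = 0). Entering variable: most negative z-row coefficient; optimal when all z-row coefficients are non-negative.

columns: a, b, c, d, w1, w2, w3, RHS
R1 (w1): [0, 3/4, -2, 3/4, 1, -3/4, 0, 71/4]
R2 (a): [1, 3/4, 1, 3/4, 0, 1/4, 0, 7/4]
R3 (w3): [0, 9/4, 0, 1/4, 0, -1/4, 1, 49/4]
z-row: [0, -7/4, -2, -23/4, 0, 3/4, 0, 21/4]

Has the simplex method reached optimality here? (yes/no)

The z-row has a negative entry -23/4 in column d, so it is not optimal.

no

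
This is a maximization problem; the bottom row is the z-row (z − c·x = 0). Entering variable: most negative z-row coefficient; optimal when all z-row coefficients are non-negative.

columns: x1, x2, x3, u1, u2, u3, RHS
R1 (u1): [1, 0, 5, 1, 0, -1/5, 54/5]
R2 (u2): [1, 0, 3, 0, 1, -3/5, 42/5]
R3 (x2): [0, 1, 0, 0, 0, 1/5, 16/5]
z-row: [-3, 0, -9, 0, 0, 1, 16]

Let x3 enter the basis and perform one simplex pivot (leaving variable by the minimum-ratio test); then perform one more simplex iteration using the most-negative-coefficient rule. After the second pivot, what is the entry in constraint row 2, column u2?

5/2

Ratio test on column x3 — row 1: (54/5)/5 = 54/25; row 2: (42/5)/3 = 14/5; row 3: entry 0 ≤ 0. Minimum is 54/25 at row 1 (u1 leaves); pivot element 5.
Divide row 1 by 5; eliminate column x3 from the other rows.
Second iteration: most negative z-row entry is -6/5 in column x1, so x1 enters.
Ratio test on column x1 — row 1: (54/25)/(1/5) = 54/5; row 2: (48/25)/(2/5) = 24/5; row 3: entry 0 ≤ 0. Minimum is 24/5 at row 2 (u2 leaves); pivot element 2/5.
Divide row 2 by 2/5; eliminate column x1 from the other rows.
After both pivots, the entry at constraint row 2, column u2 is 5/2.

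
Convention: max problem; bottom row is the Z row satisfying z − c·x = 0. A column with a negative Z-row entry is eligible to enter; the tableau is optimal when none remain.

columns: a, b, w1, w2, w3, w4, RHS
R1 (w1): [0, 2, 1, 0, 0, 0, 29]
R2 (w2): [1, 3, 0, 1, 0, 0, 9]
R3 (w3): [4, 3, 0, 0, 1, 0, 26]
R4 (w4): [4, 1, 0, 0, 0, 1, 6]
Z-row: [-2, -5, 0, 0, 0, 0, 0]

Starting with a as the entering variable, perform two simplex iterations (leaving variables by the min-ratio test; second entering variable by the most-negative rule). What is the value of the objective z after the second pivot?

168/11

Ratio test on column a — row 1: entry 0 ≤ 0; row 2: 9/1 = 9; row 3: 26/4 = 13/2; row 4: 6/4 = 3/2. Minimum is 3/2 at row 4 (w4 leaves); pivot element 4.
Pivot on row 4; the Z-row RHS becomes 0 − (-2)·(3/2) = 3.
Next entering variable (most negative Z-row entry -9/2): b.
Ratio test on column b — row 1: 29/2 = 29/2; row 2: (15/2)/(11/4) = 30/11; row 3: 20/2 = 10; row 4: (3/2)/(1/4) = 6. Minimum is 30/11 at row 2 (w2 leaves); pivot element 11/4.
After the second pivot the Z-row RHS is 3 − (-9/2)·(30/11) = 168/11.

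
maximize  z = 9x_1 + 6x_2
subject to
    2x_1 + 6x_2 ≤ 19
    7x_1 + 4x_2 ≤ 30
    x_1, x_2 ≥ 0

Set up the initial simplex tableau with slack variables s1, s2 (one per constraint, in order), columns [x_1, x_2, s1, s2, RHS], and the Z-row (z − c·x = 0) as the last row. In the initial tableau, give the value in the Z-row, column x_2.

The Z-row carries the negated objective coefficients: the x_2 entry is -6.

-6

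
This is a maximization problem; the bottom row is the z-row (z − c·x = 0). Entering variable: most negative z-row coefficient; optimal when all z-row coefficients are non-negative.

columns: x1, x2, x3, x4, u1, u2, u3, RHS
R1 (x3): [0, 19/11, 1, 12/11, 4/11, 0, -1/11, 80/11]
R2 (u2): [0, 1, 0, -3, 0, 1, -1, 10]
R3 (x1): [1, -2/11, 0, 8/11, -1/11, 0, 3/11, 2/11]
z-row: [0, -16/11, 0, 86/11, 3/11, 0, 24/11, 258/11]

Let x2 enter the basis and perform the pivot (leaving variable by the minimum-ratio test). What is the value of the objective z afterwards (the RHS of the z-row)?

562/19

Ratio test on column x2 — row 1: (80/11)/(19/11) = 80/19; row 2: 10/1 = 10; row 3: entry -2/11 ≤ 0. Minimum is 80/19 at row 1 (x3 leaves); pivot element 19/11.
Pivot on row 1; the z-row RHS becomes 258/11 − (-16/11)·(80/19) = 562/19.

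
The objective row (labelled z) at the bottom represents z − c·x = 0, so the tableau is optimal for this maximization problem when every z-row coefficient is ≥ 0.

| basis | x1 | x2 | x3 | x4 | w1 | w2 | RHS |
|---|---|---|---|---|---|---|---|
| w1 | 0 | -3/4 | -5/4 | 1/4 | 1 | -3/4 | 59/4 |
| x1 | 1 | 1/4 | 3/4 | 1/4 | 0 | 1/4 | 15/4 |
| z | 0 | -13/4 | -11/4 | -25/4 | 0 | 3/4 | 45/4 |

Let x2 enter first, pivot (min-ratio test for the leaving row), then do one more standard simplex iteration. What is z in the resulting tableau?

105

Ratio test on column x2 — row 1: entry -3/4 ≤ 0; row 2: (15/4)/(1/4) = 15. Minimum is 15 at row 2 (x1 leaves); pivot element 1/4.
Pivot on row 2; the z-row RHS becomes 45/4 − (-13/4)·15 = 60.
Next entering variable (most negative z-row entry -3): x4.
Ratio test on column x4 — row 1: 26/1 = 26; row 2: 15/1 = 15. Minimum is 15 at row 2 (x2 leaves); pivot element 1.
After the second pivot the z-row RHS is 60 − (-3)·15 = 105.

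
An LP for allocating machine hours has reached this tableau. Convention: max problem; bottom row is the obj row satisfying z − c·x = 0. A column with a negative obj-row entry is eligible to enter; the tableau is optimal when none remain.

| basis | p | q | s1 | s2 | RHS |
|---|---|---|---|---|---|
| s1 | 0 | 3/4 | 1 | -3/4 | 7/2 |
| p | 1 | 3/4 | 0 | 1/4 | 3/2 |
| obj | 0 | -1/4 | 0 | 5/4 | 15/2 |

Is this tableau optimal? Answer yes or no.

The obj-row has a negative entry -1/4 in column q, so it is not optimal.

no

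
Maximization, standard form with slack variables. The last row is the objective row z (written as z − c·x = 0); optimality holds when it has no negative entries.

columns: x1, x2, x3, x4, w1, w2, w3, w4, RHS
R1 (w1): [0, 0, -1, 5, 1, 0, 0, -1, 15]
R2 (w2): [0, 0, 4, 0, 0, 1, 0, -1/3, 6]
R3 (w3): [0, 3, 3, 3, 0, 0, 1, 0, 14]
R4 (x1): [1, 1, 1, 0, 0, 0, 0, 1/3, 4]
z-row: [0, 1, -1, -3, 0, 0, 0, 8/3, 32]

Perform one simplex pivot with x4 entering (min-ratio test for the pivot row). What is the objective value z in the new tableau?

Ratio test on column x4 — row 1: 15/5 = 3; row 2: entry 0 ≤ 0; row 3: 14/3 = 14/3; row 4: entry 0 ≤ 0. Minimum is 3 at row 1 (w1 leaves); pivot element 5.
Pivot on row 1; the z-row RHS becomes 32 − (-3)·3 = 41.

41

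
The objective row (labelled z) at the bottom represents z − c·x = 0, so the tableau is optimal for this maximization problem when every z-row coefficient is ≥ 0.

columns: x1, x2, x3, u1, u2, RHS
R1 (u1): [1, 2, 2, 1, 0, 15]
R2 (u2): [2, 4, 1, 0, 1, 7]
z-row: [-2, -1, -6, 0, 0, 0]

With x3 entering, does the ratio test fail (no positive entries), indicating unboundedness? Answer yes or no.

no

Column x3 has positive entries in row(s) 1, 2, so the ratio test bounds it — not unbounded.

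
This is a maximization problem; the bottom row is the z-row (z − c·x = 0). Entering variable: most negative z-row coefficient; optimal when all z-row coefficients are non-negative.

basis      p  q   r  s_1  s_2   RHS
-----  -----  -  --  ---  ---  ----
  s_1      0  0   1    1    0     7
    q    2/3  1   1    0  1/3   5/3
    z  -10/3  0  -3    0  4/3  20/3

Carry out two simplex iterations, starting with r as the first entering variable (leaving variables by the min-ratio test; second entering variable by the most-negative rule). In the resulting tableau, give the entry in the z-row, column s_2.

Ratio test on column r — row 1: 7/1 = 7; row 2: (5/3)/1 = 5/3. Minimum is 5/3 at row 2 (q leaves); pivot element 1.
Divide row 2 by 1; eliminate column r from the other rows.
Second iteration: most negative z-row entry is -4/3 in column p, so p enters.
Ratio test on column p — row 1: entry -2/3 ≤ 0; row 2: (5/3)/(2/3) = 5/2. Minimum is 5/2 at row 2 (r leaves); pivot element 2/3.
Divide row 2 by 2/3; eliminate column p from the other rows.
After both pivots, the entry at the z-row, column s_2 is 3.

3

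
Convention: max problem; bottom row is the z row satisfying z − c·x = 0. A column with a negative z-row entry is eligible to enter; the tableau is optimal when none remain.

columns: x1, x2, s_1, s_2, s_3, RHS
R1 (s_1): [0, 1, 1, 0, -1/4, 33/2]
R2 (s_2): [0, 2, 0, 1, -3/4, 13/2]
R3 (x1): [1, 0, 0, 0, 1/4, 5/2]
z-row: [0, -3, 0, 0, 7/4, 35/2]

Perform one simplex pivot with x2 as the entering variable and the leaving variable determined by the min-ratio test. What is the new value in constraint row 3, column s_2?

0

Ratio test on column x2 — row 1: (33/2)/1 = 33/2; row 2: (13/2)/2 = 13/4; row 3: entry 0 ≤ 0. Minimum is 13/4 at row 2 (s_2 leaves); pivot element 2.
Divide row 2 by 2; eliminate column x2 from the other rows.
Row 3 update in column s_2: 0 − 0·(1/2) = 0.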